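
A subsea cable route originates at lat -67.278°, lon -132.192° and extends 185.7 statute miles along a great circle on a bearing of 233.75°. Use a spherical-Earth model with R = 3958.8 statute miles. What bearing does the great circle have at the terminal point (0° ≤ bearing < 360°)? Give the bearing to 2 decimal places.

final bearing 239.31°

Central angle δ = d/R = 0.046908 rad.
Converting: φ₁ = -1.174223 rad, θ = 4.079707 rad.
sin φ₂ = sin φ₁ cos δ + cos φ₁ sin δ cos θ = (-0.922390)(0.998900) + (0.386260)(0.046891)(-0.591310) = -0.932085
φ₂ = asin(-0.932085) = -1.200127 rad = -68.762°.
For the longitude increment, Δλ = atan2( sin θ sin δ cos φ₁, cos δ − sin φ₁ sin φ₂ ) = atan2(-0.014606, 0.139154) = -5.992°.
λ₂ = -132.192° + -5.992° = -138.184°.
The forward bearing on arrival equals the back-azimuth from the destination plus 180°.
Back-azimuth from P₂ (-68.76°, -138.18°) to P₁ (-67.28°, -132.19°), with Δλ' = λ₁ − λ₂ = 5.99°: atan2( sin Δλ' cos φ₁ , cos φ₂ sin φ₁ − sin φ₂ cos φ₁ cos Δλ' ) = 59.31°.
Final bearing = (59.31° + 180°) mod 360° = 239.31°.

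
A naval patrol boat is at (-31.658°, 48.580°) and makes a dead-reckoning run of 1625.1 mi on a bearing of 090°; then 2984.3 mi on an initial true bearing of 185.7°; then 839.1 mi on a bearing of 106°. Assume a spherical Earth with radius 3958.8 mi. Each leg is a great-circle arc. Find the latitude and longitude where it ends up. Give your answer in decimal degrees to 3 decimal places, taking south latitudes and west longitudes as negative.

latitude -70.932°, longitude 101.589°

Apply the spherical direct solution leg by leg, carrying full precision between legs.
Leg 1: from (-31.658°, 48.580°), δ = 1625.1/3958.8 = 0.410503 rad, θ = 90° → φ = -28.767°, λ = 75.661°.
Leg 2: from (-28.767°, 75.661°), δ = 2984.3/3958.8 = 0.753840 rad, θ = 185.7° → φ = -71.417°, λ = 63.344°.
Leg 3: from (-71.417°, 63.344°), δ = 839.1/3958.8 = 0.211958 rad, θ = 106° → φ = -70.932°, λ = 101.589°.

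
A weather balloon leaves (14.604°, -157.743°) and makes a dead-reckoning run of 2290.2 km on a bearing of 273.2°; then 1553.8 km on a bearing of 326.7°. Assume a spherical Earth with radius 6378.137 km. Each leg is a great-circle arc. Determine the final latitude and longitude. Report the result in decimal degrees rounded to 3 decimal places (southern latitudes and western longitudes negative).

Apply the spherical direct solution leg by leg, carrying full precision between legs.
Leg 1: from (14.604°, -157.743°), δ = 2290.2/6378.137 = 0.359070 rad, θ = 273.2° → φ = 14.776°, λ = -179.019°.
Leg 2: from (14.776°, -179.019°), δ = 1553.8/6378.137 = 0.243613 rad, θ = 326.7° → φ = 26.260°, λ = 172.489°.

latitude 26.260°, longitude 172.489°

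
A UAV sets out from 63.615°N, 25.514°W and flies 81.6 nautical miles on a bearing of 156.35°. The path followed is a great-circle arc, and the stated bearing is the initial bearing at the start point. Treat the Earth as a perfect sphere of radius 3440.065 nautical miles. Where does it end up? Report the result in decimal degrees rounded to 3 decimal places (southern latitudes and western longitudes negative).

latitude 62.365°, longitude -24.339°

Angular distance δ = d/R = 81.6 / 3440.065 = 0.023720 rad.
With φ₁ = 63.615° = 1.110291 rad and θ = 156.35° = 2.728822 rad:
Applying the spherical law of cosines for sides, sin φ₂ = sin φ₁ cos δ + cos φ₁ sin δ cos θ = 0.885921, so φ₂ = 62.365°.
For the longitude increment, Δλ = atan2( sin θ sin δ cos φ₁, cos δ − sin φ₁ sin φ₂ ) = atan2(0.004228, 0.206086) = 1.175°.
λ₂ = λ₁ + Δλ = -24.339°.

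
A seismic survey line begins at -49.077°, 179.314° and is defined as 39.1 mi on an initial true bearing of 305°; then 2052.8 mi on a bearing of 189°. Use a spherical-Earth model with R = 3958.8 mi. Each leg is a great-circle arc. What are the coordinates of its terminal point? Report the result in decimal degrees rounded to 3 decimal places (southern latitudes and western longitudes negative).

latitude -77.360°, longitude 157.860°

Apply the spherical direct solution leg by leg, carrying full precision between legs.
Leg 1: from (-49.077°, 179.314°), δ = 39.1/3958.8 = 0.009877 rad, θ = 305° → φ = -48.750°, λ = 178.611°.
Leg 2: from (-48.750°, 178.611°), δ = 2052.8/3958.8 = 0.518541 rad, θ = 189° → φ = -77.360°, λ = 157.860°.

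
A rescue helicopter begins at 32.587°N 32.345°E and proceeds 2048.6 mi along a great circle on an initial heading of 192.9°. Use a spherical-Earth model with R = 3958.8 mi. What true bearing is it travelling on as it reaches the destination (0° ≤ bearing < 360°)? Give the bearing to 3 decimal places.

δ = 2048.6/3958.8 = 0.517480 rad (29.6494°).
With φ₁ = 32.587° = 0.568750 rad and θ = 192.9° = 3.366740 rad:
Applying the spherical law of cosines for sides, sin φ₂ = sin φ₁ cos δ + cos φ₁ sin δ cos θ = 0.061768, so φ₂ = 3.541°.
Then Δλ = atan2(-0.093054, 0.835802) = -0.110878 rad, from sin θ sin δ cos φ₁ over cos δ − sin φ₁ sin φ₂.
λ₂ = λ₁ + Δλ = 25.992°.
The forward bearing on arrival equals the back-azimuth from the destination plus 180°.
Back-azimuth from P₂ (3.541°, 25.992°) to P₁ (32.587°, 32.345°), with Δλ' = λ₁ − λ₂ = 6.353°: atan2( sin Δλ' cos φ₁ , cos φ₂ sin φ₁ − sin φ₂ cos φ₁ cos Δλ' ) = 10.863°.
Final bearing = (10.863° + 180°) mod 360° = 190.863°.

final bearing 190.863°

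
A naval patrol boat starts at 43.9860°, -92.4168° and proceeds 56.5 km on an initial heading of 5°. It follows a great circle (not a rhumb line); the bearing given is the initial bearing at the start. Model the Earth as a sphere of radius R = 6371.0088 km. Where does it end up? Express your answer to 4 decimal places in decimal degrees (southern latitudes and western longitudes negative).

latitude 44.4922°, longitude -92.3547°

The arc subtends δ = 56.5/6371.0088 = 0.008868 rad at the centre.
Start latitude φ₁ = 0.767701 rad; initial bearing θ = 0.087266 rad.
Destination latitude: φ₂ = arcsin( sin φ₁ cos δ + cos φ₁ sin δ cos θ ) = arcsin(0.700812) = 44.4922°.
Then Δλ = atan2(0.000556, 0.513259) = 0.001084 rad, from sin θ sin δ cos φ₁ over cos δ − sin φ₁ sin φ₂.
Hence λ₂ = -92.4168° + 0.0621° = -92.3547°.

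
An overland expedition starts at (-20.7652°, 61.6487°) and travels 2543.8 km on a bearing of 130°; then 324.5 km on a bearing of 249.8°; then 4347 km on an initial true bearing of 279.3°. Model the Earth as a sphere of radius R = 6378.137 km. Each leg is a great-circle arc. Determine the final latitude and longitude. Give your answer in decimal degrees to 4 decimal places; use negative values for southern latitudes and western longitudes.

latitude -21.2446°, longitude 37.5133°

Apply the spherical direct solution leg by leg, carrying full precision between legs.
Leg 1: from (-20.7652°, 61.6487°), δ = 2543.8/6378.137 = 0.398831 rad, θ = 130° → φ = -34.0641°, λ = 82.6939°.
Leg 2: from (-34.0641°, 82.6939°), δ = 324.5/6378.137 = 0.050877 rad, θ = 249.8° → φ = -35.0255°, λ = 79.3527°.
Leg 3: from (-35.0255°, 79.3527°), δ = 4347/6378.137 = 0.681547 rad, θ = 279.3° → φ = -21.2446°, λ = 37.5133°.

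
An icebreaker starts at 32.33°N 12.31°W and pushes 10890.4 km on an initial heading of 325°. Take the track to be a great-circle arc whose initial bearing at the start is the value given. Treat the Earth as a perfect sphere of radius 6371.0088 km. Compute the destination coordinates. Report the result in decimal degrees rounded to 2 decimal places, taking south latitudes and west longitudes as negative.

δ = 10890.4/6371.0088 = 1.709368 rad (97.9396°).
Start latitude φ₁ = 0.564265 rad; initial bearing θ = 5.672320 rad.
Destination latitude: φ₂ = arcsin( sin φ₁ cos δ + cos φ₁ sin δ cos θ ) = arcsin(0.611663) = 37.71°.
Then Δλ = atan2(-0.480016, -0.465243) = -2.340568 rad, from sin θ sin δ cos φ₁ over cos δ − sin φ₁ sin φ₂.
λ₂ = λ₁ + Δλ = -146.41°.

latitude 37.71°, longitude -146.41°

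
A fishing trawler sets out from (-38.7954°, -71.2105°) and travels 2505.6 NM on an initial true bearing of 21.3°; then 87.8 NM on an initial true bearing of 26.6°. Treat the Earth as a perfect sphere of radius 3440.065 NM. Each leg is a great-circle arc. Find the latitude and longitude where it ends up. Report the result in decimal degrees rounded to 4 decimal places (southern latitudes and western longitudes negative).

latitude 2.2122°, longitude -56.5609°

Apply the spherical direct solution leg by leg, carrying full precision between legs.
Leg 1: from (-38.7954°, -71.2105°), δ = 2505.6/3440.065 = 0.728358 rad, θ = 21.3° → φ = 0.9047°, λ = -57.2161°.
Leg 2: from (0.9047°, -57.2161°), δ = 87.8/3440.065 = 0.025523 rad, θ = 26.6° → φ = 2.2122°, λ = -56.5609°.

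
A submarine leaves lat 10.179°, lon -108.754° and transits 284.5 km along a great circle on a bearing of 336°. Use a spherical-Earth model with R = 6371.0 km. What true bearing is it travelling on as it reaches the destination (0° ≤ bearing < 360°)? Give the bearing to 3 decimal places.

δ = 284.5/6371 = 0.044655 rad (2.5586°).
Start latitude φ₁ = 0.177657 rad; initial bearing θ = 5.864306 rad.
Applying the spherical law of cosines for sides, sin φ₂ = sin φ₁ cos δ + cos φ₁ sin δ cos θ = 0.216687, so φ₂ = 12.515°.
For the longitude increment, Δλ = atan2( sin θ sin δ cos φ₁, cos δ − sin φ₁ sin φ₂ ) = atan2(-0.017871, 0.960709) = -1.066°.
Hence λ₂ = -108.754° + -1.066° = -109.820°.
The forward bearing on arrival equals the back-azimuth from the destination plus 180°.
Back-azimuth from P₂ (12.515°, -109.820°) to P₁ (10.179°, -108.754°), with Δλ' = λ₁ − λ₂ = 1.066°: atan2( sin Δλ' cos φ₁ , cos φ₂ sin φ₁ − sin φ₂ cos φ₁ cos Δλ' ) = 155.790°.
Final bearing = (155.790° + 180°) mod 360° = 335.790°.

final bearing 335.790°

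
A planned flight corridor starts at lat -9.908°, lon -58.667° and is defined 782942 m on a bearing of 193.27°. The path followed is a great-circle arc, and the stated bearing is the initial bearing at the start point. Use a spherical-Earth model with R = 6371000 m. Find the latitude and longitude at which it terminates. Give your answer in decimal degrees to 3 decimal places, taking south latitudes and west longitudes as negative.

Central angle δ = d/R = 0.122892 rad.
With φ₁ = -9.908° = -0.172927 rad and θ = 193.27° = 3.373198 rad:
sin φ₂ = sin φ₁ cos δ + cos φ₁ sin δ cos θ = (-0.172067)(0.992458) + (0.985085)(0.122582)(-0.973299) = -0.288299
φ₂ = asin(-0.288299) = -0.292450 rad = -16.756°.
For the longitude increment, Δλ = atan2( sin θ sin δ cos φ₁, cos δ − sin φ₁ sin φ₂ ) = atan2(-0.027718, 0.942852) = -1.684°.
λ₂ = λ₁ + Δλ = -60.351°.

latitude -16.756°, longitude -60.351°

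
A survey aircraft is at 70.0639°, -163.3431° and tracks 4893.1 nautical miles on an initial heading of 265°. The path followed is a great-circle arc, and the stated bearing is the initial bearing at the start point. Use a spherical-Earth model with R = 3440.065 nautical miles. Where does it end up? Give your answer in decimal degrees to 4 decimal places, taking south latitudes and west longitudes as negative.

latitude 6.2931°, longitude 114.2564°

Angular distance δ = d/R = 4893.1 / 3440.065 = 1.422386 rad.
Start latitude φ₁ = 1.222846 rad; initial bearing θ = 4.625123 rad.
Destination latitude: φ₂ = arcsin( sin φ₁ cos δ + cos φ₁ sin δ cos θ ) = arcsin(0.109614) = 6.2931°.
For the longitude increment, Δλ = atan2( sin θ sin δ cos φ₁, cos δ − sin φ₁ sin φ₂ ) = atan2(-0.335941, 0.044821) = -82.4005°.
λ₂ = -163.3431° + -82.4005° = -245.7436°, normalized to (−180°, 180°] → 114.2564°.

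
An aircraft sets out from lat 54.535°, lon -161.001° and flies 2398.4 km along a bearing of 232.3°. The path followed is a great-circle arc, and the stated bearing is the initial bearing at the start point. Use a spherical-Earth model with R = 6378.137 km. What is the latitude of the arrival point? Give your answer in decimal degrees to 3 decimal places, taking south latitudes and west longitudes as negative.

Central angle δ = d/R = 0.376035 rad.
Start latitude φ₁ = 0.951815 rad; initial bearing θ = 4.054400 rad.
Destination latitude: φ₂ = arcsin( sin φ₁ cos δ + cos φ₁ sin δ cos θ ) = arcsin(0.627262) = 38.848°.
Then Δλ = atan2(-0.168587, 0.419242) = -0.382337 rad, from sin θ sin δ cos φ₁ over cos δ − sin φ₁ sin φ₂.
λ₂ = -161.001° + -21.906° = -182.907°, normalized to (−180°, 180°] → 177.093°.

latitude 38.848°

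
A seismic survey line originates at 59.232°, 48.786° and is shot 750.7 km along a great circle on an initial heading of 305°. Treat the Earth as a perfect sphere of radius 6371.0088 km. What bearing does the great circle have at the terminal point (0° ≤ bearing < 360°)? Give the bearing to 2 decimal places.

Angular distance δ = d/R = 750.7 / 6371.0088 = 0.117831 rad.
Start latitude φ₁ = 1.033793 rad; initial bearing θ = 5.323254 rad.
Applying the spherical law of cosines for sides, sin φ₂ = sin φ₁ cos δ + cos φ₁ sin δ cos θ = 0.887782, so φ₂ = 62.596°.
Δλ = atan2( sin θ sin δ cos φ₁ , cos δ − sin φ₁ sin φ₂ ) = atan2(-0.049263, 0.230243) = -0.210780 rad = -12.077°.
λ₂ = λ₁ + Δλ = 36.709°.
The forward bearing on arrival equals the back-azimuth from the destination plus 180°.
Back-azimuth from P₂ (62.60°, 36.71°) to P₁ (59.23°, 48.79°), with Δλ' = λ₁ − λ₂ = 12.08°: atan2( sin Δλ' cos φ₁ , cos φ₂ sin φ₁ − sin φ₂ cos φ₁ cos Δλ' ) = 114.43°.
Final bearing = (114.43° + 180°) mod 360° = 294.43°.

final bearing 294.43°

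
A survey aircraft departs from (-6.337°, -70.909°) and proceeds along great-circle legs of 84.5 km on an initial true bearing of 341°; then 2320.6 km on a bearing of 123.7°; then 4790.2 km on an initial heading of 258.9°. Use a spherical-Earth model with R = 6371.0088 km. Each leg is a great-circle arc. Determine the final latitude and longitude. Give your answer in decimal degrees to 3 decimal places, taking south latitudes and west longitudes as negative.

Apply the spherical direct solution leg by leg, carrying full precision between legs.
Leg 1: from (-6.337°, -70.909°), δ = 84.5/6371.0088 = 0.013263 rad, θ = 341° → φ = -5.618°, λ = -71.158°.
Leg 2: from (-5.618°, -71.158°), δ = 2320.6/6371.0088 = 0.364244 rad, θ = 123.7° → φ = -16.750°, λ = -53.128°.
Leg 3: from (-16.750°, -53.128°), δ = 4790.2/6371.0088 = 0.751875 rad, θ = 258.9° → φ = -19.658°, λ = -98.503°.

latitude -19.658°, longitude -98.503°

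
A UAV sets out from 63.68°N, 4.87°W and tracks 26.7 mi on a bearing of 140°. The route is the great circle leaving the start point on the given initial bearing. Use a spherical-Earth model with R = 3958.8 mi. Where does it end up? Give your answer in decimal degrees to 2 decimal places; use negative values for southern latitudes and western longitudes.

Angular distance δ = d/R = 26.7 / 3958.8 = 0.006744 rad.
Start latitude φ₁ = 1.111426 rad; initial bearing θ = 2.443461 rad.
sin φ₂ = sin φ₁ cos δ + cos φ₁ sin δ cos θ = (0.896332)(0.999977) + (0.443384)(0.006744)(-0.766044) = 0.894021
φ₂ = asin(0.894021) = 1.106240 rad = 63.38°.
Δλ = atan2( sin θ sin δ cos φ₁ , cos δ − sin φ₁ sin φ₂ ) = atan2(0.001922, 0.198638) = 0.009676 rad = 0.55°.
λ₂ = λ₁ + Δλ = -4.32°.

latitude 63.38°, longitude -4.32°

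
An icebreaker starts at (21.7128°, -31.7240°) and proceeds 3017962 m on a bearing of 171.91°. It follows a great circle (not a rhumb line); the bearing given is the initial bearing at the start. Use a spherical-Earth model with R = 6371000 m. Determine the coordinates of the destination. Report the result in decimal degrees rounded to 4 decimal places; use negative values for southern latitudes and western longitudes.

The arc subtends δ = 3017962/6371000 = 0.473703 rad at the centre.
Start latitude φ₁ = 0.378960 rad; initial bearing θ = 3.000396 rad.
sin φ₂ = sin φ₁ cos δ + cos φ₁ sin δ cos θ = (0.369954)(0.889885) + (0.929050)(0.456185)(-0.990048) = -0.090384
φ₂ = asin(-0.090384) = -0.090507 rad = -5.1857°.
Δλ = atan2( sin θ sin δ cos φ₁ , cos δ − sin φ₁ sin φ₂ ) = atan2(0.059643, 0.923323) = 0.064507 rad = 3.6960°.
λ₂ = -31.7240° + 3.6960° = -28.0280°.

latitude -5.1857°, longitude -28.0280°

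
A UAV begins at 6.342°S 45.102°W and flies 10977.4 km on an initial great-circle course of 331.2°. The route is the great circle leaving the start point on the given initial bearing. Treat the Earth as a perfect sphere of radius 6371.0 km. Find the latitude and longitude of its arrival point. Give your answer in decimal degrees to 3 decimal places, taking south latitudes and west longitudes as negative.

latitude 61.357°, longitude -141.695°

Central angle δ = d/R = 1.723026 rad.
Converting: φ₁ = -0.110689 rad, θ = 5.780530 rad.
Destination latitude: φ₂ = arcsin( sin φ₁ cos δ + cos φ₁ sin δ cos θ ) = arcsin(0.877623) = 61.357°.
Δλ = atan2( sin θ sin δ cos φ₁ , cos δ − sin φ₁ sin φ₂ ) = atan2(-0.473268, -0.054698) = -1.685861 rad = -96.593°.
λ₂ = -45.102° + -96.593° = -141.695°.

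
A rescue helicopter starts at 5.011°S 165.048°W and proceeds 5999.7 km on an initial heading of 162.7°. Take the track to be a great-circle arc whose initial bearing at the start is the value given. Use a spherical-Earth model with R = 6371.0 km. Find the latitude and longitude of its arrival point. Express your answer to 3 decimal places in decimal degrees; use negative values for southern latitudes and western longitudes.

δ = 5999.7/6371 = 0.941720 rad (53.9566°).
Converting: φ₁ = -0.087458 rad, θ = 2.839651 rad.
sin φ₂ = sin φ₁ cos δ + cos φ₁ sin δ cos θ = (-0.087347)(0.588398) + (0.996178)(0.808572)(-0.954761) = -0.820437
φ₂ = asin(-0.820437) = -0.962174 rad = -55.129°.
Δλ = atan2( sin θ sin δ cos φ₁ , cos δ − sin φ₁ sin φ₂ ) = atan2(0.239530, 0.516735) = 0.434060 rad = 24.870°.
Hence λ₂ = -165.048° + 24.870° = -140.178°.

latitude -55.129°, longitude -140.178°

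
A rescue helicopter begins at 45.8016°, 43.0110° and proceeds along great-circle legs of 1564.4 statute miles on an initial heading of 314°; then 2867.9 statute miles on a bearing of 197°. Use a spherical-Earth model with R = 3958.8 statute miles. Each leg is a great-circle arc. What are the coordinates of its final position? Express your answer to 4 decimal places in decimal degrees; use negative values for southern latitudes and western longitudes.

latitude 17.4182°, longitude -0.2168°

Apply the spherical direct solution leg by leg, carrying full precision between legs.
Leg 1: from (45.8016°, 43.0110°), δ = 1564.4/3958.8 = 0.395170 rad, θ = 314° → φ = 58.0064°, λ = 11.4998°.
Leg 2: from (58.0064°, 11.4998°), δ = 2867.9/3958.8 = 0.724437 rad, θ = 197° → φ = 17.4182°, λ = -0.2168°.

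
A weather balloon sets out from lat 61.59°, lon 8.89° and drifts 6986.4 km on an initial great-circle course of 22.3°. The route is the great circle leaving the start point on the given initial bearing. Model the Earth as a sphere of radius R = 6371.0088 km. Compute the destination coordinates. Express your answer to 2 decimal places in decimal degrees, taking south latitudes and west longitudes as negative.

Angular distance δ = d/R = 6986.4 / 6371.0088 = 1.096592 rad.
Start latitude φ₁ = 1.074948 rad; initial bearing θ = 0.389208 rad.
Destination latitude: φ₂ = arcsin( sin φ₁ cos δ + cos φ₁ sin δ cos θ ) = arcsin(0.793258) = 52.49°.
Then Δλ = atan2(0.160616, -0.241092) = 2.553913 rad, from sin θ sin δ cos φ₁ over cos δ − sin φ₁ sin φ₂.
Hence λ₂ = 8.89° + 146.33° = 155.22°.

latitude 52.49°, longitude 155.22°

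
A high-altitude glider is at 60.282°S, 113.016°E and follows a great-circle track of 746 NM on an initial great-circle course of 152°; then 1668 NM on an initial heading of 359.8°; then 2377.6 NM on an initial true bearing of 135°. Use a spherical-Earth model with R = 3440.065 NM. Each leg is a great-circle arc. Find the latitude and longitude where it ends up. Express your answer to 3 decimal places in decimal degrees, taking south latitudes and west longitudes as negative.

latitude -58.606°, longitude -169.636°

Apply the spherical direct solution leg by leg, carrying full precision between legs.
Leg 1: from (-60.282°, 113.016°), δ = 746/3440.065 = 0.216856 rad, θ = 152° → φ = -70.443°, λ = 130.580°.
Leg 2: from (-70.443°, 130.580°), δ = 1668/3440.065 = 0.484875 rad, θ = 359.8° → φ = -42.662°, λ = 130.453°.
Leg 3: from (-42.662°, 130.453°), δ = 2377.6/3440.065 = 0.691150 rad, θ = 135° → φ = -58.606°, λ = -169.636°.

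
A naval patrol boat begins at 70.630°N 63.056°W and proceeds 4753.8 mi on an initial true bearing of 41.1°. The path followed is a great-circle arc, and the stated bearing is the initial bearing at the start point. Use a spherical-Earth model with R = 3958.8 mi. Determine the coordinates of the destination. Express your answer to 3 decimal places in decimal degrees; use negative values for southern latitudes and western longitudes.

latitude 35.040°, longitude 68.477°

The arc subtends δ = 4753.8/3958.8 = 1.200818 rad at the centre.
Start latitude φ₁ = 1.232726 rad; initial bearing θ = 0.717330 rad.
sin φ₂ = sin φ₁ cos δ + cos φ₁ sin δ cos θ = (0.943396)(0.361595) + (0.331667)(0.932335)(0.753563) = 0.574148
φ₂ = asin(0.574148) = 0.611563 rad = 35.040°.
Δλ = atan2( sin θ sin δ cos φ₁ , cos δ − sin φ₁ sin φ₂ ) = atan2(0.203277, -0.180054) = 2.295687 rad = 131.533°.
λ₂ = -63.056° + 131.533° = 68.477°.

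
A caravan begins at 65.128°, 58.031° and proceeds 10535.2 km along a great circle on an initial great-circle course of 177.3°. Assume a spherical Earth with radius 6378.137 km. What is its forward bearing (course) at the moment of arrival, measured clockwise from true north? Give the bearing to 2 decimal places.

The arc subtends δ = 10535.2/6378.137 = 1.651768 rad at the centre.
Converting: φ₁ = 1.136698 rad, θ = 3.094469 rad.
Applying the spherical law of cosines for sides, sin φ₂ = sin φ₁ cos δ + cos φ₁ sin δ cos θ = -0.492130, so φ₂ = -29.481°.
Then Δλ = atan2(0.019748, 0.365602) = 0.053962 rad, from sin θ sin δ cos φ₁ over cos δ − sin φ₁ sin φ₂.
Hence λ₂ = 58.031° + 3.092° = 61.123°.
The forward bearing on arrival equals the back-azimuth from the destination plus 180°.
Back-azimuth from P₂ (-29.48°, 61.12°) to P₁ (65.13°, 58.03°), with Δλ' = λ₁ − λ₂ = -3.09°: atan2( sin Δλ' cos φ₁ , cos φ₂ sin φ₁ − sin φ₂ cos φ₁ cos Δλ' ) = 358.70°.
Final bearing = (358.70° + 180°) mod 360° = 178.70°.

final bearing 178.70°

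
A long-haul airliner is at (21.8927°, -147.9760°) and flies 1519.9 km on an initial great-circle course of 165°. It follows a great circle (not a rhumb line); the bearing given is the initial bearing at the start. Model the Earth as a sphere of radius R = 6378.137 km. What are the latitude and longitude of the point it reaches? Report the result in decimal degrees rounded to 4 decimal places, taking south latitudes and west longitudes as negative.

latitude 8.6715°, longitude -144.4328°

Central angle δ = d/R = 0.238298 rad.
Start latitude φ₁ = 0.382100 rad; initial bearing θ = 2.879793 rad.
Destination latitude: φ₂ = arcsin( sin φ₁ cos δ + cos φ₁ sin δ cos θ ) = arcsin(0.150769) = 8.6715°.
Δλ = atan2( sin θ sin δ cos φ₁ , cos δ − sin φ₁ sin φ₂ ) = atan2(0.056688, 0.915524) = 0.061840 rad = 3.5432°.
λ₂ = λ₁ + Δλ = -144.4328°.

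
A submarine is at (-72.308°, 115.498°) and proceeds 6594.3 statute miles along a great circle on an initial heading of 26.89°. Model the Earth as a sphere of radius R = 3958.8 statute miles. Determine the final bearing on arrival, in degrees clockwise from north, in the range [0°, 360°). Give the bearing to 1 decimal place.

final bearing 8.5°

Central angle δ = d/R = 1.665732 rad.
Start latitude φ₁ = -1.262013 rad; initial bearing θ = 0.469319 rad.
sin φ₂ = sin φ₁ cos δ + cos φ₁ sin δ cos θ = (-0.952704)(-0.094793) + (0.303900)(0.995497)(0.891876) = 0.360131
φ₂ = asin(0.360131) = 0.368408 rad = 21.108°.
For the longitude increment, Δλ = atan2( sin θ sin δ cos φ₁, cos δ − sin φ₁ sin φ₂ ) = atan2(0.136829, 0.248305) = 28.857°.
Hence λ₂ = 115.498° + 28.857° = 144.355°.
The forward bearing on arrival equals the back-azimuth from the destination plus 180°.
Back-azimuth from P₂ (21.1°, 144.4°) to P₁ (-72.3°, 115.5°), with Δλ' = λ₁ − λ₂ = -28.9°: atan2( sin Δλ' cos φ₁ , cos φ₂ sin φ₁ − sin φ₂ cos φ₁ cos Δλ' ) = 188.5°.
Final bearing = (188.5° + 180°) mod 360° = 8.5°.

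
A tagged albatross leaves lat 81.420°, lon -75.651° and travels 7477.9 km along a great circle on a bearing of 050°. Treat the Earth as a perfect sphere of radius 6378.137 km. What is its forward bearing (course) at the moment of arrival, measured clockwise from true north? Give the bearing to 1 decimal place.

The arc subtends δ = 7477.9/6378.137 = 1.172427 rad at the centre.
Converting: φ₁ = 1.421047 rad, θ = 0.872665 rad.
sin φ₂ = sin φ₁ cos δ + cos φ₁ sin δ cos θ = (0.988809)(0.387916) + (0.149190)(0.921695)(0.642788) = 0.471963
φ₂ = asin(0.471963) = 0.491516 rad = 28.162°.
For the longitude increment, Δλ = atan2( sin θ sin δ cos φ₁, cos δ − sin φ₁ sin φ₂ ) = atan2(0.105337, -0.078765) = 126.787°.
λ₂ = λ₁ + Δλ = 51.136°.
The forward bearing on arrival equals the back-azimuth from the destination plus 180°.
Back-azimuth from P₂ (28.2°, 51.1°) to P₁ (81.4°, -75.7°), with Δλ' = λ₁ − λ₂ = -126.8°: atan2( sin Δλ' cos φ₁ , cos φ₂ sin φ₁ − sin φ₂ cos φ₁ cos Δλ' ) = 352.6°.
Final bearing = (352.6° + 180°) mod 360° = 172.6°.

final bearing 172.6°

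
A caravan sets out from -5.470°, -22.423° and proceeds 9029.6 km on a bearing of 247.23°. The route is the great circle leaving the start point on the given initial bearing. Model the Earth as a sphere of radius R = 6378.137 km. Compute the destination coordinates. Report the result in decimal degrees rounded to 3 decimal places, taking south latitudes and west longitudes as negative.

latitude -23.289°, longitude -105.085°

δ = 9029.6/6378.137 = 1.415711 rad (81.1143°).
Start latitude φ₁ = -0.095470 rad; initial bearing θ = 4.314978 rad.
Applying the spherical law of cosines for sides, sin φ₂ = sin φ₁ cos δ + cos φ₁ sin δ cos θ = -0.395371, so φ₂ = -23.289°.
For the longitude increment, Δλ = atan2( sin θ sin δ cos φ₁, cos δ − sin φ₁ sin φ₂ ) = atan2(-0.906851, 0.116776) = -82.662°.
λ₂ = -22.423° + -82.662° = -105.085°.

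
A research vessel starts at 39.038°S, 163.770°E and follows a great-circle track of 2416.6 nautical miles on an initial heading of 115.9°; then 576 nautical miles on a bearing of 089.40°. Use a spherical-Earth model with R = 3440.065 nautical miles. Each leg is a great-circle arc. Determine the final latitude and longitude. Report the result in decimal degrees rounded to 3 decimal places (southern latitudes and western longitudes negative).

latitude -43.542°, longitude -128.471°

Apply the spherical direct solution leg by leg, carrying full precision between legs.
Leg 1: from (-39.038°, 163.770°), δ = 2416.6/3440.065 = 0.702487 rad, θ = 115.9° → φ = -44.421°, λ = -141.762°.
Leg 2: from (-44.421°, -141.762°), δ = 576/3440.065 = 0.167439 rad, θ = 89.4° → φ = -43.542°, λ = -128.471°.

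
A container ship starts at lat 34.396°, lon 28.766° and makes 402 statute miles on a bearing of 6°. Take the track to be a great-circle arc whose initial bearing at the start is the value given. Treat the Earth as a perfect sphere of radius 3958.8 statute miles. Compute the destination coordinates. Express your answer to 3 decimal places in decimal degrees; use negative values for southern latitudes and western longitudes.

δ = 402/3958.8 = 0.101546 rad (5.8182°).
Converting: φ₁ = 0.600323 rad, θ = 0.104720 rad.
sin φ₂ = sin φ₁ cos δ + cos φ₁ sin δ cos θ = (0.564909)(0.994849) + (0.825153)(0.101371)(0.994522) = 0.645188
φ₂ = asin(0.645188) = 0.701269 rad = 40.180°.
Δλ = atan2( sin θ sin δ cos φ₁ , cos δ − sin φ₁ sin φ₂ ) = atan2(0.008743, 0.630376) = 0.013869 rad = 0.795°.
Hence λ₂ = 28.766° + 0.795° = 29.561°.

latitude 40.180°, longitude 29.561°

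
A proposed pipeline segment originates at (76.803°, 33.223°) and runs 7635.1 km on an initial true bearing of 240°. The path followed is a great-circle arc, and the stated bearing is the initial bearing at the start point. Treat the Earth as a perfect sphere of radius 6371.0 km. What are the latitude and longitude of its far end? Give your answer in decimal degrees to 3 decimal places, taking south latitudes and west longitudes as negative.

Central angle δ = d/R = 1.198415 rad.
Start latitude φ₁ = 1.340465 rad; initial bearing θ = 4.188790 rad.
Applying the spherical law of cosines for sides, sin φ₂ = sin φ₁ cos δ + cos φ₁ sin δ cos θ = 0.247900, so φ₂ = 14.353°.
Then Δλ = atan2(-0.184163, 0.122482) = -0.983897 rad, from sin θ sin δ cos φ₁ over cos δ − sin φ₁ sin φ₂.
λ₂ = 33.223° + -56.373° = -23.150°.

latitude 14.353°, longitude -23.150°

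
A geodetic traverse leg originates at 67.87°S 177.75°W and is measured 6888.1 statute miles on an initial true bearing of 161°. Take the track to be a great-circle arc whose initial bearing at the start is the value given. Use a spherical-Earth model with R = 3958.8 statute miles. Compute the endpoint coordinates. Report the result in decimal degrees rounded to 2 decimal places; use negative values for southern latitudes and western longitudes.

latitude -11.25°, longitude -16.85°

δ = 6888.1/3958.8 = 1.739946 rad (99.6916°).
Converting: φ₁ = -1.184555 rad, θ = 2.809980 rad.
Applying the spherical law of cosines for sides, sin φ₂ = sin φ₁ cos δ + cos φ₁ sin δ cos θ = -0.195159, so φ₂ = -11.25°.
Then Δλ = atan2(0.120894, -0.349127) = 2.808239 rad, from sin θ sin δ cos φ₁ over cos δ − sin φ₁ sin φ₂.
λ₂ = λ₁ + Δλ = -16.85°.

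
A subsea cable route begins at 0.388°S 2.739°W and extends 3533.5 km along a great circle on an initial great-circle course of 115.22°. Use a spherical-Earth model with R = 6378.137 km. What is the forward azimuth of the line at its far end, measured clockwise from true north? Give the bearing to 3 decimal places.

Angular distance δ = d/R = 3533.5 / 6378.137 = 0.554002 rad.
Converting: φ₁ = -0.006772 rad, θ = 2.010968 rad.
Applying the spherical law of cosines for sides, sin φ₂ = sin φ₁ cos δ + cos φ₁ sin δ cos θ = -0.229920, so φ₂ = -13.292°.
Then Δλ = atan2(0.475936, 0.848869) = 0.510998 rad, from sin θ sin δ cos φ₁ over cos δ − sin φ₁ sin φ₂.
λ₂ = λ₁ + Δλ = 26.539°.
The forward bearing on arrival equals the back-azimuth from the destination plus 180°.
Back-azimuth from P₂ (-13.292°, 26.539°) to P₁ (-0.388°, -2.739°), with Δλ' = λ₁ − λ₂ = -29.278°: atan2( sin Δλ' cos φ₁ , cos φ₂ sin φ₁ − sin φ₂ cos φ₁ cos Δλ' ) = 291.634°.
Final bearing = (291.634° + 180°) mod 360° = 111.634°.

final bearing 111.634°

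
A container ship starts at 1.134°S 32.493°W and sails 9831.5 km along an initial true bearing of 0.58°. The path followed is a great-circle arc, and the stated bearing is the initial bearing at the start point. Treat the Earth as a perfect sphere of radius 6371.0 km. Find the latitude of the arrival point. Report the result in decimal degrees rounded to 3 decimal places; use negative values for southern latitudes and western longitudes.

latitude 87.222°

δ = 9831.5/6371 = 1.543164 rad (88.4168°).
Converting: φ₁ = -0.019792 rad, θ = 0.010123 rad.
sin φ₂ = sin φ₁ cos δ + cos φ₁ sin δ cos θ = (-0.019791)(0.027628) + (0.999804)(0.999618)(0.999949) = 0.998824
φ₂ = asin(0.998824) = 1.522304 rad = 87.222°.
Δλ = atan2( sin θ sin δ cos φ₁ , cos δ − sin φ₁ sin φ₂ ) = atan2(0.010117, 0.047396) = 0.210299 rad = 12.049°.
λ₂ = -32.493° + 12.049° = -20.444°.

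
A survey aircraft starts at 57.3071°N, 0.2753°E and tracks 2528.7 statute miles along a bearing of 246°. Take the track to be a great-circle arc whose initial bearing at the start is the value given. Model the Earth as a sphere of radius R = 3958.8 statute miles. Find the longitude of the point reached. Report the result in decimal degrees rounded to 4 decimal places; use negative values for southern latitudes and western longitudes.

longitude -40.2240°

δ = 2528.7/3958.8 = 0.638754 rad (36.5979°).
Start latitude φ₁ = 1.000198 rad; initial bearing θ = 4.293510 rad.
Applying the spherical law of cosines for sides, sin φ₂ = sin φ₁ cos δ + cos φ₁ sin δ cos θ = 0.544671, so φ₂ = 33.0022°.
Then Δλ = atan2(-0.294186, 0.344456) = -0.706847 rad, from sin θ sin δ cos φ₁ over cos δ − sin φ₁ sin φ₂.
λ₂ = λ₁ + Δλ = -40.2240°.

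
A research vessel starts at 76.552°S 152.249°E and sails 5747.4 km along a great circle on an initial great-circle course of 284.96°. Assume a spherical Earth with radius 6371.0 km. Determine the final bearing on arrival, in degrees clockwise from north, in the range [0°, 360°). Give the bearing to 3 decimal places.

δ = 5747.4/6371 = 0.902119 rad (51.6876°).
With φ₁ = -76.552° = -1.336084 rad and θ = 284.96° = 4.973490 rad:
sin φ₂ = sin φ₁ cos δ + cos φ₁ sin δ cos θ = (-0.972581)(0.619949) + (0.232563)(0.784642)(0.258145) = -0.555845
φ₂ = asin(-0.555845) = -0.589379 rad = -33.769°.
Then Δλ = atan2(-0.176294, 0.079344) = -1.147884 rad, from sin θ sin δ cos φ₁ over cos δ − sin φ₁ sin φ₂.
λ₂ = λ₁ + Δλ = 86.480°.
The forward bearing on arrival equals the back-azimuth from the destination plus 180°.
Back-azimuth from P₂ (-33.769°, 86.480°) to P₁ (-76.552°, 152.249°), with Δλ' = λ₁ − λ₂ = 65.769°: atan2( sin Δλ' cos φ₁ , cos φ₂ sin φ₁ − sin φ₂ cos φ₁ cos Δλ' ) = 164.319°.
Final bearing = (164.319° + 180°) mod 360° = 344.319°.

final bearing 344.319°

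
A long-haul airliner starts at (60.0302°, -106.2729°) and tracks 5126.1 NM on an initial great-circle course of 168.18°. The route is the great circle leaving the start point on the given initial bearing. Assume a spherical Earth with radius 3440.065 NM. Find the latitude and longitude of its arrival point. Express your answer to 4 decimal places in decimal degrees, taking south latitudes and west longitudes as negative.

Central angle δ = d/R = 1.490117 rad.
Converting: φ₁ = 1.047725 rad, θ = 2.935295 rad.
Destination latitude: φ₂ = arcsin( sin φ₁ cos δ + cos φ₁ sin δ cos θ ) = arcsin(-0.417545) = -24.6797°.
Δλ = atan2( sin θ sin δ cos φ₁ , cos δ − sin φ₁ sin φ₂ ) = atan2(0.101993, 0.442306) = 0.226631 rad = 12.9850°.
Hence λ₂ = -106.2729° + 12.9850° = -93.2879°.

latitude -24.6797°, longitude -93.2879°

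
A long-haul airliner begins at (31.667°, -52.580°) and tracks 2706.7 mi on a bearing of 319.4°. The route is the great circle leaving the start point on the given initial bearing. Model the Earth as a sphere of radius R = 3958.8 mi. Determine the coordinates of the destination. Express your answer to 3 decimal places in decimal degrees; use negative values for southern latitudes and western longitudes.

δ = 2706.7/3958.8 = 0.683717 rad (39.1741°).
Converting: φ₁ = 0.552693 rad, θ = 5.574582 rad.
Applying the spherical law of cosines for sides, sin φ₂ = sin φ₁ cos δ + cos φ₁ sin δ cos θ = 0.815189, so φ₂ = 54.606°.
For the longitude increment, Δλ = atan2( sin θ sin δ cos φ₁, cos δ − sin φ₁ sin φ₂ ) = atan2(-0.349876, 0.347271) = -45.214°.
λ₂ = λ₁ + Δλ = -97.794°.

latitude 54.606°, longitude -97.794°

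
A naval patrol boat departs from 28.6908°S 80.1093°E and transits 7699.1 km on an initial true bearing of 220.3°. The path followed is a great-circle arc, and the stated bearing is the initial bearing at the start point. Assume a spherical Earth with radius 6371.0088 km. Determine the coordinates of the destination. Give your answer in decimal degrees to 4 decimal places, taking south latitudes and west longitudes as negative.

latitude -52.7272°, longitude -12.8655°

The arc subtends δ = 7699.1/6371.0088 = 1.208459 rad at the centre.
With φ₁ = -28.6908° = -0.500749 rad and θ = 220.3° = 3.844960 rad:
Applying the spherical law of cosines for sides, sin φ₂ = sin φ₁ cos δ + cos φ₁ sin δ cos θ = -0.795761, so φ₂ = -52.7272°.
Then Δλ = atan2(-0.530540, -0.027570) = -1.622716 rad, from sin θ sin δ cos φ₁ over cos δ − sin φ₁ sin φ₂.
λ₂ = λ₁ + Δλ = -12.8655°.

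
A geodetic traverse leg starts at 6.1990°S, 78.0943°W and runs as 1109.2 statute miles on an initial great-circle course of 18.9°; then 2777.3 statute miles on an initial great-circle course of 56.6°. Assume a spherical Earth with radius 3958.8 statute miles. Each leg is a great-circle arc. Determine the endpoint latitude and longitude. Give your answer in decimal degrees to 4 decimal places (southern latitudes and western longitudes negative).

latitude 28.0551°, longitude -35.2613°

Apply the spherical direct solution leg by leg, carrying full precision between legs.
Leg 1: from (-6.1990°, -78.0943°), δ = 1109.2/3958.8 = 0.280186 rad, θ = 18.9° → φ = 8.9936°, λ = -72.8910°.
Leg 2: from (8.9936°, -72.8910°), δ = 2777.3/3958.8 = 0.701551 rad, θ = 56.6° → φ = 28.0551°, λ = -35.2613°.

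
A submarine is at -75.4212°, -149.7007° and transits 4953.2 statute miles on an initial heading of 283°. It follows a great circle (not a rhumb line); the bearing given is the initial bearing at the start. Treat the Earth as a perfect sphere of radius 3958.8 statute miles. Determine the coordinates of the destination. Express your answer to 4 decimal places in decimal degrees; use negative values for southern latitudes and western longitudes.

The arc subtends δ = 4953.2/3958.8 = 1.251187 rad at the centre.
With φ₁ = -75.4212° = -1.316348 rad and θ = 283° = 4.939282 rad:
sin φ₂ = sin φ₁ cos δ + cos φ₁ sin δ cos θ = (-0.967802)(0.314195) + (0.251711)(0.949358)(0.224951) = -0.250324
φ₂ = asin(-0.250324) = -0.253015 rad = -14.4967°.
Δλ = atan2( sin θ sin δ cos φ₁ , cos δ − sin φ₁ sin φ₂ ) = atan2(-0.232840, 0.071931) = -1.271166 rad = -72.8324°.
λ₂ = -149.7007° + -72.8324° = -222.5331°, normalized to (−180°, 180°] → 137.4669°.

latitude -14.4967°, longitude 137.4669°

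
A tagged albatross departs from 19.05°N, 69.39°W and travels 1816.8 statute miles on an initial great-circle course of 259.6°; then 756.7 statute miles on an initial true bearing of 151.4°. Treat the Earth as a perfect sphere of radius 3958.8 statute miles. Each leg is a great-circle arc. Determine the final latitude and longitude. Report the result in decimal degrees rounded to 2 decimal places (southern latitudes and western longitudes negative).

Apply the spherical direct solution leg by leg, carrying full precision between legs.
Leg 1: from (19.05°, -69.39°), δ = 1816.8/3958.8 = 0.458927 rad, θ = 259.6° → φ = 12.53°, λ = -95.90°.
Leg 2: from (12.53°, -95.90°), δ = 756.7/3958.8 = 0.191144 rad, θ = 151.4° → φ = 2.88°, λ = -90.68°.

latitude 2.88°, longitude -90.68°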